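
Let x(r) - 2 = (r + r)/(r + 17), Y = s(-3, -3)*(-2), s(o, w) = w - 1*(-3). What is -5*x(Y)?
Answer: -10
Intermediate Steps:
s(o, w) = 3 + w (s(o, w) = w + 3 = 3 + w)
Y = 0 (Y = (3 - 3)*(-2) = 0*(-2) = 0)
x(r) = 2 + 2*r/(17 + r) (x(r) = 2 + (r + r)/(r + 17) = 2 + (2*r)/(17 + r) = 2 + 2*r/(17 + r))
-5*x(Y) = -10*(17 + 2*0)/(17 + 0) = -10*(17 + 0)/17 = -10*17/17 = -5*2 = -10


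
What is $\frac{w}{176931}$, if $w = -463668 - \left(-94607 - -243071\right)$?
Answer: $- \frac{204044}{58977} \approx -3.4597$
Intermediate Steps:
$w = -612132$ ($w = -463668 - \left(-94607 + 243071\right) = -463668 - 148464 = -612132$)
$\frac{w}{176931} = - \frac{612132}{176931} = \left(-612132\right) \frac{1}{176931} = - \frac{204044}{58977}$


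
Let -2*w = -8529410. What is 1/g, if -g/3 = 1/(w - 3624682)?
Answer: -213341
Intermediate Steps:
w = 4264705 (w = -1/2*(-8529410) = 4264705)
g = -1/213341 (g = -3/(4264705 - 3624682) = -3/640023 = -3*1/640023 = -1/213341 ≈ -4.6873e-6)
1/g = 1/(-1/213341) = -213341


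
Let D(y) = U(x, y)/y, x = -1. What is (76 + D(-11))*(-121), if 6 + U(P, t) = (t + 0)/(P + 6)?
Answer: -46431/5 ≈ -9286.2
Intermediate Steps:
U(P, t) = -6 + t/(6 + P) (U(P, t) = -6 + (t + 0)/(P + 6) = -6 + t/(6 + P))
D(y) = (-6 + y/5)/y (D(y) = ((-36 + y - 6*(-1))/(6 - 1))/y = ((-36 + y + 6)/5)/y = ((-30 + y)/5)/y = (-6 + y/5)/y)
(76 + D(-11))*(-121) = (76 + (1/5)*(-30 - 11)/(-11))*(-121) = (76 + (1/5)*(-1/11)*(-41))*(-121) = (76 + 41/55)*(-121) = (4221/55)*(-121) = -46431/5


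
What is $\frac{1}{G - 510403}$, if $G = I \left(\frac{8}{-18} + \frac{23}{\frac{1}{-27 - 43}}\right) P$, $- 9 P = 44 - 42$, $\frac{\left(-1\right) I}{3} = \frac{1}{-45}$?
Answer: $- \frac{1215}{620110657} \approx -1.9593 \cdot 10^{-6}$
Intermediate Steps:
$I = \frac{1}{15}$ ($I = - \frac{3}{-45} = \left(-3\right) \left(- \frac{1}{45}\right) = \frac{1}{15} \approx 0.066667$)
$P = - \frac{2}{9}$ ($P = - \frac{44 - 42}{9} = \left(- \frac{1}{9}\right) 2 = - \frac{2}{9} \approx -0.22222$)
$G = \frac{28988}{1215}$ ($G = \frac{\frac{8}{-18} + \frac{23}{\frac{1}{-27 - 43}}}{15} \left(- \frac{2}{9}\right) = \frac{8 \left(- \frac{1}{18}\right) + \frac{23}{\frac{1}{-70}}}{15} \left(- \frac{2}{9}\right) = \frac{- \frac{4}{9} + \frac{23}{- \frac{1}{70}}}{15} \left(- \frac{2}{9}\right) = \frac{- \frac{4}{9} + 23 \left(-70\right)}{15} \left(- \frac{2}{9}\right) = \frac{- \frac{4}{9} - 1610}{15} \left(- \frac{2}{9}\right) = \frac{1}{15} \left(- \frac{14494}{9}\right) \left(- \frac{2}{9}\right) = \left(- \frac{14494}{135}\right) \left(- \frac{2}{9}\right) = \frac{28988}{1215} \approx 23.858$)
$\frac{1}{G - 510403} = \frac{1}{\frac{28988}{1215} - 510403} = \frac{1}{- \frac{620110657}{1215}} = - \frac{1215}{620110657}$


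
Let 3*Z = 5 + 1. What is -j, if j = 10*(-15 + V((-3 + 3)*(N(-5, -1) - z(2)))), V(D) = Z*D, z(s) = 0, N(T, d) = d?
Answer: 150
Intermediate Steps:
Z = 2 (Z = (5 + 1)/3 = (1/3)*6 = 2)
V(D) = 2*D
j = -150 (j = 10*(-15 + 2*((-3 + 3)*(-1 - 1*0))) = 10*(-15 + 2*(0*(-1 + 0))) = 10*(-15 + 2*(0*(-1))) = 10*(-15 + 2*0) = 10*(-15 + 0) = 10*(-15) = -150)
-j = -1*(-150) = 150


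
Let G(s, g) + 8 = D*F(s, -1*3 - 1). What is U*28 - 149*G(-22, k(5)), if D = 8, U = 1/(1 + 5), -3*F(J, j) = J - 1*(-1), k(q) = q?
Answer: -21442/3 ≈ -7147.3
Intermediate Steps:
F(J, j) = -1/3 - J/3 (F(J, j) = -(J - 1*(-1))/3 = -(J + 1)/3 = -(1 + J)/3 = -1/3 - J/3)
U = 1/6 ≈ 0.16667
G(s, g) = -32/3 - 8*s/3 (G(s, g) = -8 + 8*(-1/3 - s/3) = -8 + (-8/3 - 8*s/3) = -32/3 - 8*s/3)
U*28 - 149*G(-22, k(5)) = (1/6)*28 - 149*(-32/3 - 8/3*(-22)) = 14/3 - 149*(-32/3 + 176/3) = 14/3 - 149*48 = 14/3 - 7152 = -21442/3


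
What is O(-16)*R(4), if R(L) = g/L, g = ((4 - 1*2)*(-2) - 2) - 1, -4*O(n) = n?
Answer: -7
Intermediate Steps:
O(n) = -n/4
g = -7 (g = ((4 - 2)*(-2) - 2) - 1 = (2*(-2) - 2) - 1 = (-4 - 2) - 1 = -6 - 1 = -7)
R(L) = -7/L
O(-16)*R(4) = (-1/4*(-16))*(-7/4) = 4*(-7*1/4) = 4*(-7/4) = -7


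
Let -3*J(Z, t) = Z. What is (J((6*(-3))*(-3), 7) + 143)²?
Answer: 15625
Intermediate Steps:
J(Z, t) = -Z/3
(J((6*(-3))*(-3), 7) + 143)² = (-6*(-3)*(-3)/3 + 143)² = (-(-6)*(-3) + 143)² = (-⅓*54 + 143)² = (-18 + 143)² = 125² = 15625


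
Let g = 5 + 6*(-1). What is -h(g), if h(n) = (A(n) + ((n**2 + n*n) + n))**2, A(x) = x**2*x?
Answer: 0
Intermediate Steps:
A(x) = x**3
g = -1 (g = 5 - 6 = -1)
h(n) = (n + n**3 + 2*n**2)**2 (h(n) = (n**3 + ((n**2 + n*n) + n))**2 = (n**3 + ((n**2 + n**2) + n))**2 = (n**3 + (2*n**2 + n))**2 = (n**3 + (n + 2*n**2))**2 = (n + n**3 + 2*n**2)**2)
-h(g) = -(-1)**2*(1 + (-1)**2 + 2*(-1))**2 = -(1 + 1 - 2)**2 = -0**2 = -0 = -1*0 = 0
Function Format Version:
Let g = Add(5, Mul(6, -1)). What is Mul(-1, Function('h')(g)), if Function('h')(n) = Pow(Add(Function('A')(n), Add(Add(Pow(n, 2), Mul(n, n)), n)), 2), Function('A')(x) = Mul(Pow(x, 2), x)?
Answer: 0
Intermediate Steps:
Function('A')(x) = Pow(x, 3)
g = -1 (g = Add(5, -6) = -1)
Function('h')(n) = Pow(Add(n, Pow(n, 3), Mul(2, Pow(n, 2))), 2) (Function('h')(n) = Pow(Add(Pow(n, 3), Add(Add(Pow(n, 2), Mul(n, n)), n)), 2) = Pow(Add(Pow(n, 3), Add(Add(Pow(n, 2), Pow(n, 2)), n)), 2) = Pow(Add(Pow(n, 3), Add(Mul(2, Pow(n, 2)), n)), 2) = Pow(Add(Pow(n, 3), Add(n, Mul(2, Pow(n, 2)))), 2) = Pow(Add(n, Pow(n, 3), Mul(2, Pow(n, 2))), 2))
Mul(-1, Function('h')(g)) = Mul(-1, Mul(Pow(-1, 2), Pow(Add(1, Pow(-1, 2), Mul(2, -1)), 2))) = Mul(-1, Mul(1, Pow(Add(1, 1, -2), 2))) = Mul(-1, Mul(1, Pow(0, 2))) = Mul(-1, Mul(1, 0)) = Mul(-1, 0) = 0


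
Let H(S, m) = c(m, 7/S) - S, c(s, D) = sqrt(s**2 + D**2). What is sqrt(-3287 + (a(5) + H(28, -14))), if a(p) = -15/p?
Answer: sqrt(-13272 + sqrt(3137))/2 ≈ 57.48*I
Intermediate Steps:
c(s, D) = sqrt(D**2 + s**2)
H(S, m) = sqrt(m**2 + 49/S**2) - S (H(S, m) = sqrt((7/S)**2 + m**2) - S = sqrt(49/S**2 + m**2) - S = sqrt(m**2 + 49/S**2) - S)
sqrt(-3287 + (a(5) + H(28, -14))) = sqrt(-3287 + (-15/5 + (sqrt((-14)**2 + 49/28**2) - 1*28))) = sqrt(-3287 + (-15*1/5 + (sqrt(196 + 49*(1/784)) - 28))) = sqrt(-3287 + (-3 + (sqrt(196 + 1/16) - 28))) = sqrt(-3287 + (-3 + (sqrt(3137/16) - 28))) = sqrt(-3287 + (-3 + (sqrt(3137)/4 - 28))) = sqrt(-3287 + (-3 + (-28 + sqrt(3137)/4))) = sqrt(-3287 + (-31 + sqrt(3137)/4)) = sqrt(-3318 + sqrt(3137)/4)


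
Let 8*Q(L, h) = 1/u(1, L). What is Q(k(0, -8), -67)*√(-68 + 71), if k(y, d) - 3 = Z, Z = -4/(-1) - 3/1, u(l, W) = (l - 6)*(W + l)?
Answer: -√3/200 ≈ -0.0086603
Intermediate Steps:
u(l, W) = (-6 + l)*(W + l)
Z = 1 (Z = -4*(-1) - 3*1 = 4 - 3 = 1)
k(y, d) = 4 (k(y, d) = 3 + 1 = 4)
Q(L, h) = 1/(8*(-5 - 5*L)) (Q(L, h) = 1/(8*(1² - 6*L - 6*1 + L*1)) = 1/(8*(1 - 6*L - 6 + L)) = 1/(8*(-5 - 5*L)))
Q(k(0, -8), -67)*√(-68 + 71) = (-1/(40 + 40*4))*√(-68 + 71) = (-1/(40 + 160))*√3 = (-1/200)*√3 = (-1*1/200)*√3 = -√3/200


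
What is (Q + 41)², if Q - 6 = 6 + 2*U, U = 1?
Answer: 3025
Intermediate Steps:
Q = 14 (Q = 6 + (6 + 2*1) = 6 + (6 + 2) = 6 + 8 = 14)
(Q + 41)² = (14 + 41)² = 55² = 3025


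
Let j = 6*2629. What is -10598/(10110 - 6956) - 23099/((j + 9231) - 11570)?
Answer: -107619188/21186995 ≈ -5.0795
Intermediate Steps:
j = 15774
-10598/(10110 - 6956) - 23099/((j + 9231) - 11570) = -10598/(10110 - 6956) - 23099/((15774 + 9231) - 11570) = -10598/3154 - 23099/(25005 - 11570) = -10598*1/3154 - 23099/13435 = -5299/1577 - 23099*1/13435 = -5299/1577 - 23099/13435 = -107619188/21186995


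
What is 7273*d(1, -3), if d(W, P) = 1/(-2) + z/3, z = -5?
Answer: -94549/6 ≈ -15758.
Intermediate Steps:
d(W, P) = -13/6 (d(W, P) = 1/(-2) - 5/3 = 1*(-½) - 5*⅓ = -½ - 5/3 = -13/6)
7273*d(1, -3) = 7273*(-13/6) = -94549/6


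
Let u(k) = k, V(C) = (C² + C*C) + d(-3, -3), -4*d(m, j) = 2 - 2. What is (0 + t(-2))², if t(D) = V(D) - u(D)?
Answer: 100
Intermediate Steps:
d(m, j) = 0 (d(m, j) = -(2 - 2)/4 = -¼*0 = 0)
V(C) = 2*C² (V(C) = (C² + C*C) + 0 = (C² + C²) + 0 = 2*C² + 0 = 2*C²)
t(D) = -D + 2*D² (t(D) = 2*D² - D = -D + 2*D²)
(0 + t(-2))² = (0 - 2*(-1 + 2*(-2)))² = (0 - 2*(-1 - 4))² = (0 - 2*(-5))² = (0 + 10)² = 10² = 100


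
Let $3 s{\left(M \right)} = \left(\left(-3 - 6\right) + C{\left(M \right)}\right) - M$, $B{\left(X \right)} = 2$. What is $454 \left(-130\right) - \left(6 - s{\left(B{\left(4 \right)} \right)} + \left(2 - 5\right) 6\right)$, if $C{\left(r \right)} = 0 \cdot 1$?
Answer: $- \frac{177035}{3} \approx -59012.0$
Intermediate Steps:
$C{\left(r \right)} = 0$
$s{\left(M \right)} = -3 - \frac{M}{3}$ ($s{\left(M \right)} = \frac{\left(\left(-3 - 6\right) + 0\right) - M}{3} = \frac{\left(-9 + 0\right) - M}{3} = \frac{-9 - M}{3} = -3 - \frac{M}{3}$)
$454 \left(-130\right) - \left(6 - s{\left(B{\left(4 \right)} \right)} + \left(2 - 5\right) 6\right) = 454 \left(-130\right) - \left(\frac{29}{3} + \left(2 - 5\right) 6\right) = -59020 - \left(\frac{29}{3} - 18\right) = -59020 - - \frac{25}{3} = -59020 + \left(- \frac{11}{3} + 12\right) = -59020 + \frac{25}{3} = - \frac{177035}{3}$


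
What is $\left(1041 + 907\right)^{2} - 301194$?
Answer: $3493510$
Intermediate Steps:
$\left(1041 + 907\right)^{2} - 301194 = 1948^{2} - 301194 = 3794704 - 301194 = 3493510$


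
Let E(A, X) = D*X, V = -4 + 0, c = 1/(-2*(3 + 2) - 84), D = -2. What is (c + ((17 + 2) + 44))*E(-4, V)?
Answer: 23684/47 ≈ 503.92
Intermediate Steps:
c = -1/94 (c = 1/(-2*5 - 84) = 1/(-10 - 84) = 1/(-94) = -1/94 ≈ -0.010638)
V = -4
E(A, X) = -2*X
(c + ((17 + 2) + 44))*E(-4, V) = (-1/94 + ((17 + 2) + 44))*(-2*(-4)) = (-1/94 + (19 + 44))*8 = (-1/94 + 63)*8 = (5921/94)*8 = 23684/47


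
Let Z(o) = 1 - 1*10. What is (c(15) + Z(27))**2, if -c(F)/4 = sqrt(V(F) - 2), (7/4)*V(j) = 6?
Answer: 727/7 + 72*sqrt(70)/7 ≈ 189.91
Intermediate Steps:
V(j) = 24/7 (V(j) = (4/7)*6 = 24/7)
Z(o) = -9 (Z(o) = 1 - 10 = -9)
c(F) = -4*sqrt(70)/7 (c(F) = -4*sqrt(24/7 - 2) = -4*sqrt(70)/7)
(c(15) + Z(27))**2 = (-4*sqrt(70)/7 - 9)**2 = (-9 - 4*sqrt(70)/7)**2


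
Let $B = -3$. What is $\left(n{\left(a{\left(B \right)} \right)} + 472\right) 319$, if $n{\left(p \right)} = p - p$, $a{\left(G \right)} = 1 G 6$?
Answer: $150568$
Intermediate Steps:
$a{\left(G \right)} = 6 G$ ($a{\left(G \right)} = G 6 = 6 G$)
$n{\left(p \right)} = 0$
$\left(n{\left(a{\left(B \right)} \right)} + 472\right) 319 = \left(0 + 472\right) 319 = 472 \cdot 319 = 150568$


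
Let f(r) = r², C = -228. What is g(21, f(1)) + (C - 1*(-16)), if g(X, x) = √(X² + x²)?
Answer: -212 + √442 ≈ -190.98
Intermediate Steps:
g(21, f(1)) + (C - 1*(-16)) = √(21² + (1²)²) + (-228 - 1*(-16)) = √(441 + 1²) + (-228 + 16) = √(441 + 1) - 212 = √442 - 212 = -212 + √442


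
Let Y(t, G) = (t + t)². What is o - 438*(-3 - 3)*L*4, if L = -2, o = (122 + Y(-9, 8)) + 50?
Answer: -20528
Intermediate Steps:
Y(t, G) = 4*t² (Y(t, G) = (2*t)² = 4*t²)
o = 496 (o = (122 + 4*(-9)²) + 50 = (122 + 4*81) + 50 = (122 + 324) + 50 = 446 + 50 = 496)
o - 438*(-3 - 3)*L*4 = 496 - 438*(-3 - 3)*(-2)*4 = 496 - 438*(-6*(-2))*4 = 496 - 5256*4 = 496 - 438*48 = 496 - 21024 = -20528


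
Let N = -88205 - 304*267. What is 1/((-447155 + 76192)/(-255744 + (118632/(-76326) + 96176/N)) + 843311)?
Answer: 551029043099004/464689652639493329723 ≈ 1.1858e-6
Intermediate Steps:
N = -169373 (N = -88205 - 81168 = -169373)
1/((-447155 + 76192)/(-255744 + (118632/(-76326) + 96176/N)) + 843311) = 1/((-447155 + 76192)/(-255744 + (118632/(-76326) + 96176/(-169373))) + 843311) = 1/(-370963/(-255744 + (118632*(-1/76326) + 96176*(-1/169373))) + 843311) = 1/(-370963/(-255744 + (-19772/12721 - 96176/169373)) + 843311) = 1/(-370963/(-255744 - 4572297852/2154593933) + 843311) = 1/(-370963/(-551029043099004/2154593933) + 843311) = 1/(-370963*(-2154593933/551029043099004) + 843311) = 1/(799274629167479/551029043099004 + 843311) = 1/(464689652639493329723/551029043099004) = 551029043099004/464689652639493329723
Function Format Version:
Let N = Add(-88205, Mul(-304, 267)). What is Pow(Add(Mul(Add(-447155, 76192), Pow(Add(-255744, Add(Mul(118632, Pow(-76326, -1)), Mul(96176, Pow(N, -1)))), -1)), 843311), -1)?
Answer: Rational(551029043099004, 464689652639493329723) ≈ 1.1858e-6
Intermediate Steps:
N = -169373 (N = Add(-88205, -81168) = -169373)
Pow(Add(Mul(Add(-447155, 76192), Pow(Add(-255744, Add(Mul(118632, Pow(-76326, -1)), Mul(96176, Pow(N, -1)))), -1)), 843311), -1) = Pow(Add(Mul(Add(-447155, 76192), Pow(Add(-255744, Add(Mul(118632, Pow(-76326, -1)), Mul(96176, Pow(-169373, -1)))), -1)), 843311), -1) = Pow(Add(Mul(-370963, Pow(Add(-255744, Add(Mul(118632, Rational(-1, 76326)), Mul(96176, Rational(-1, 169373)))), -1)), 843311), -1) = Pow(Add(Mul(-370963, Pow(Add(-255744, Add(Rational(-19772, 12721), Rational(-96176, 169373))), -1)), 843311), -1) = Pow(Add(Mul(-370963, Pow(Add(-255744, Rational(-4572297852, 2154593933)), -1)), 843311), -1) = Pow(Add(Mul(-370963, Pow(Rational(-551029043099004, 2154593933), -1)), 843311), -1) = Pow(Add(Mul(-370963, Rational(-2154593933, 551029043099004)), 843311), -1) = Pow(Add(Rational(799274629167479, 551029043099004), 843311), -1) = Pow(Rational(464689652639493329723, 551029043099004), -1) = Rational(551029043099004, 464689652639493329723)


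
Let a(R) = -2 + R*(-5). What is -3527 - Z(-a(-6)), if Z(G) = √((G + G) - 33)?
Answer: -3527 - I*√89 ≈ -3527.0 - 9.434*I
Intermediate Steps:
a(R) = -2 - 5*R
Z(G) = √(-33 + 2*G) (Z(G) = √(2*G - 33) = √(-33 + 2*G))
-3527 - Z(-a(-6)) = -3527 - √(-33 + 2*(-(-2 - 5*(-6)))) = -3527 - √(-33 + 2*(-(-2 + 30))) = -3527 - √(-33 + 2*(-1*28)) = -3527 - √(-33 + 2*(-28)) = -3527 - √(-33 - 56) = -3527 - √(-89) = -3527 - I*√89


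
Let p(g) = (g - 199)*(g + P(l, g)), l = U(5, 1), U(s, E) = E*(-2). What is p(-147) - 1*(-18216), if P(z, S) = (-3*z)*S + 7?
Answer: 371828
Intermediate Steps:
U(s, E) = -2*E
l = -2 (l = -2*1 = -2)
P(z, S) = 7 - 3*S*z (P(z, S) = -3*S*z + 7 = 7 - 3*S*z)
p(g) = (-199 + g)*(7 + 7*g) (p(g) = (g - 199)*(g + (7 - 3*g*(-2))) = (-199 + g)*(g + (7 + 6*g)) = (-199 + g)*(7 + 7*g))
p(-147) - 1*(-18216) = (-1393 - 1386*(-147) + 7*(-147)²) - 1*(-18216) = (-1393 + 203742 + 7*21609) + 18216 = (-1393 + 203742 + 151263) + 18216 = 353612 + 18216 = 371828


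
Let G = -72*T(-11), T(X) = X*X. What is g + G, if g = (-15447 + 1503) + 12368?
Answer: -10288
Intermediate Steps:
T(X) = X**2
G = -8712 (G = -72*(-11)**2 = -72*121 = -8712)
g = -1576 (g = -13944 + 12368 = -1576)
g + G = -1576 - 8712 = -10288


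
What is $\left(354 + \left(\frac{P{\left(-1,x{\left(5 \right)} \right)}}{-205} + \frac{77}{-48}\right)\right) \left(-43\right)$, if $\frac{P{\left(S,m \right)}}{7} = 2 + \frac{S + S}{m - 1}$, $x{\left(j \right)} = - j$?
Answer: $- \frac{49690671}{3280} \approx -15150.0$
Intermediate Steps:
$P{\left(S,m \right)} = 14 + \frac{14 S}{-1 + m}$ ($P{\left(S,m \right)} = 7 \left(2 + \frac{S + S}{m - 1}\right) = 7 \left(2 + \frac{2 S}{-1 + m}\right) = 14 + \frac{14 S}{-1 + m}$)
$\left(354 + \left(\frac{P{\left(-1,x{\left(5 \right)} \right)}}{-205} + \frac{77}{-48}\right)\right) \left(-43\right) = \left(354 + \left(\frac{14 \frac{1}{-1 - 5} \left(-1 - 1 - 5\right)}{-205} + \frac{77}{-48}\right)\right) \left(-43\right) = \left(354 + \left(\frac{14 \left(-1 - 1 - 5\right)}{-1 - 5} \left(- \frac{1}{205}\right) + 77 \left(- \frac{1}{48}\right)\right)\right) \left(-43\right) = \left(354 - \left(\frac{77}{48} - 14 \frac{1}{-6} \left(-7\right) \left(- \frac{1}{205}\right)\right)\right) \left(-43\right) = \left(354 - \left(\frac{77}{48} - 14 \left(- \frac{1}{6}\right) \left(-7\right) \left(- \frac{1}{205}\right)\right)\right) \left(-43\right) = \left(354 + \left(\frac{49}{3} \left(- \frac{1}{205}\right) - \frac{77}{48}\right)\right) \left(-43\right) = \left(354 - \frac{5523}{3280}\right) \left(-43\right) = \frac{1155597}{3280} \left(-43\right) = - \frac{49690671}{3280}$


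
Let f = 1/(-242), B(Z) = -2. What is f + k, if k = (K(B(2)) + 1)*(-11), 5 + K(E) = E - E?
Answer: 10647/242 ≈ 43.996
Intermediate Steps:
K(E) = -5 (K(E) = -5 + (E - E) = -5 + 0 = -5)
f = -1/242 ≈ -0.0041322
k = 44 (k = (-5 + 1)*(-11) = -4*(-11) = 44)
f + k = -1/242 + 44 = 10647/242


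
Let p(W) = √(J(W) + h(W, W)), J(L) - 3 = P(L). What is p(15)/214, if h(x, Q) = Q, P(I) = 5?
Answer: √23/214 ≈ 0.022410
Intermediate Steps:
J(L) = 8 (J(L) = 3 + 5 = 8)
p(W) = √(8 + W)
p(15)/214 = √(8 + 15)/214 = √23*(1/214) = √23/214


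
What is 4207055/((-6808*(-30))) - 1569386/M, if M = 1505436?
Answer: 100215344239/5124504144 ≈ 19.556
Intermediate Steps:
4207055/((-6808*(-30))) - 1569386/M = 4207055/((-6808*(-30))) - 1569386/1505436 = 4207055/204240 - 1569386*1/1505436 = 4207055*(1/204240) - 784693/752718 = 841411/40848 - 784693/752718 = 100215344239/5124504144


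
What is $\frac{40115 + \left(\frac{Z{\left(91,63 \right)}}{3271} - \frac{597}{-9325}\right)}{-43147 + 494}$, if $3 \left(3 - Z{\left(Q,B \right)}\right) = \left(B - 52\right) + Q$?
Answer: $- \frac{1223592402337}{1301005004975} \approx -0.9405$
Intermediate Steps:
$Z{\left(Q,B \right)} = \frac{61}{3} - \frac{B}{3} - \frac{Q}{3}$ ($Z{\left(Q,B \right)} = 3 - \frac{\left(B - 52\right) + Q}{3} = 3 - \frac{\left(-52 + B\right) + Q}{3} = 3 - \frac{-52 + B + Q}{3} = 3 - \left(- \frac{52}{3} + \frac{B}{3} + \frac{Q}{3}\right) = \frac{61}{3} - \frac{B}{3} - \frac{Q}{3}$)
$\frac{40115 + \left(\frac{Z{\left(91,63 \right)}}{3271} - \frac{597}{-9325}\right)}{-43147 + 494} = \frac{40115 + \left(\frac{\frac{61}{3} - 21 - \frac{91}{3}}{3271} - \frac{597}{-9325}\right)}{-43147 + 494} = \frac{40115 + \left(\left(\frac{61}{3} - 21 - \frac{91}{3}\right) \frac{1}{3271} - - \frac{597}{9325}\right)}{-42653} = \left(40115 + \left(\left(-31\right) \frac{1}{3271} + \frac{597}{9325}\right)\right) \left(- \frac{1}{42653}\right) = \left(40115 + \left(- \frac{31}{3271} + \frac{597}{9325}\right)\right) \left(- \frac{1}{42653}\right) = \left(40115 + \frac{1663712}{30502075}\right) \left(- \frac{1}{42653}\right) = \frac{1223592402337}{30502075} \left(- \frac{1}{42653}\right) = - \frac{1223592402337}{1301005004975}$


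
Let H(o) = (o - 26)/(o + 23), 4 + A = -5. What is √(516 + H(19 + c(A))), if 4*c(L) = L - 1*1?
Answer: √3218855/79 ≈ 22.710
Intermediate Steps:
A = -9 (A = -4 - 5 = -9)
c(L) = -¼ + L/4 (c(L) = (L - 1*1)/4 = (L - 1)/4 = (-1 + L)/4 = -¼ + L/4)
H(o) = (-26 + o)/(23 + o)
√(516 + H(19 + c(A))) = √(516 + (-26 + (19 + (-¼ + (¼)*(-9))))/(23 + (19 + (-¼ + (¼)*(-9))))) = √(516 + (-26 + (19 + (-¼ - 9/4)))/(23 + (19 + (-¼ - 9/4)))) = √(516 + (-26 + (19 - 5/2))/(23 + (19 - 5/2))) = √(516 + (-26 + 33/2)/(23 + 33/2)) = √(516 - 19/2/(79/2)) = √(516 + (2/79)*(-19/2)) = √(516 - 19/79) = √(40745/79) = √3218855/79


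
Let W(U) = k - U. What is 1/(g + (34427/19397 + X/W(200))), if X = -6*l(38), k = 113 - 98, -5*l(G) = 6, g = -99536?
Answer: -17942225/1785866160917 ≈ -1.0047e-5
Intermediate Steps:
l(G) = -6/5 (l(G) = -⅕*6 = -6/5)
k = 15
X = 36/5 (X = -6*(-6/5) = 36/5 ≈ 7.2000)
W(U) = 15 - U
1/(g + (34427/19397 + X/W(200))) = 1/(-99536 + (34427/19397 + 36/(5*(15 - 1*200)))) = 1/(-99536 + (34427*(1/19397) + 36/(5*(15 - 200)))) = 1/(-99536 + (34427/19397 + (36/5)/(-185))) = 1/(-99536 + (34427/19397 + (36/5)*(-1/185))) = 1/(-99536 + (34427/19397 - 36/925)) = 1/(-99536 + 31146683/17942225) = 1/(-1785866160917/17942225) = -17942225/1785866160917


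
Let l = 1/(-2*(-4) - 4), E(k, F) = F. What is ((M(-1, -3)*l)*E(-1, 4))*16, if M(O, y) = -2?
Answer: -32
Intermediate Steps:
l = 1/4 (l = 1/(8 - 4) = 1/4 ≈ 0.25000)
((M(-1, -3)*l)*E(-1, 4))*16 = (-2*1/4*4)*16 = -1/2*4*16 = -2*16 = -32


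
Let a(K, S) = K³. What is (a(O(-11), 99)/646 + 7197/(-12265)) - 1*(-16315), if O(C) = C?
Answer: 129245870873/7923190 ≈ 16312.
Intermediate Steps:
(a(O(-11), 99)/646 + 7197/(-12265)) - 1*(-16315) = ((-11)³/646 + 7197/(-12265)) - 1*(-16315) = (-1331*1/646 + 7197*(-1/12265)) + 16315 = (-1331/646 - 7197/12265) + 16315 = -20973977/7923190 + 16315 = 129245870873/7923190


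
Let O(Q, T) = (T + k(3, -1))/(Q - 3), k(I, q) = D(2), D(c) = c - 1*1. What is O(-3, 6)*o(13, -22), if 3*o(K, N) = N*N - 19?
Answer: -1085/6 ≈ -180.83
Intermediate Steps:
D(c) = -1 + c (D(c) = c - 1 = -1 + c)
k(I, q) = 1 (k(I, q) = -1 + 2 = 1)
o(K, N) = -19/3 + N**2/3 (o(K, N) = (N*N - 19)/3 = (N**2 - 19)/3 = (-19 + N**2)/3 = -19/3 + N**2/3)
O(Q, T) = (1 + T)/(-3 + Q) (O(Q, T) = (T + 1)/(Q - 3) = (1 + T)/(-3 + Q))
O(-3, 6)*o(13, -22) = ((1 + 6)/(-3 - 3))*(-19/3 + (1/3)*(-22)**2) = (7/(-6))*(-19/3 + (1/3)*484) = (-1/6*7)*(-19/3 + 484/3) = -7/6*155 = -1085/6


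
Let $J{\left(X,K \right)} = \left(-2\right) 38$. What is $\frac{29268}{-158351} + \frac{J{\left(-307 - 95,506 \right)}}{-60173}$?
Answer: $- \frac{92058352}{501497617} \approx -0.18357$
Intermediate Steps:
$J{\left(X,K \right)} = -76$
$\frac{29268}{-158351} + \frac{J{\left(-307 - 95,506 \right)}}{-60173} = \frac{29268}{-158351} - \frac{76}{-60173} = 29268 \left(- \frac{1}{158351}\right) - - \frac{4}{3167} = - \frac{29268}{158351} + \frac{4}{3167} = - \frac{92058352}{501497617}$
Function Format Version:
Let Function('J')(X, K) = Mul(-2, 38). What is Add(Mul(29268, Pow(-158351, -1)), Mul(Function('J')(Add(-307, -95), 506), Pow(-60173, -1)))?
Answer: Rational(-92058352, 501497617) ≈ -0.18357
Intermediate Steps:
Function('J')(X, K) = -76
Add(Mul(29268, Pow(-158351, -1)), Mul(Function('J')(Add(-307, -95), 506), Pow(-60173, -1))) = Add(Mul(29268, Pow(-158351, -1)), Mul(-76, Pow(-60173, -1))) = Add(Mul(29268, Rational(-1, 158351)), Mul(-76, Rational(-1, 60173))) = Add(Rational(-29268, 158351), Rational(4, 3167)) = Rational(-92058352, 501497617)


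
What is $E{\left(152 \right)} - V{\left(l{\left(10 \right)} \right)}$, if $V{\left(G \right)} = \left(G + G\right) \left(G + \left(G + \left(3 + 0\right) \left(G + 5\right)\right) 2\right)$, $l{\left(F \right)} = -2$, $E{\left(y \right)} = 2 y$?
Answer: $352$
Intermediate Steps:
$V{\left(G \right)} = 2 G \left(30 + 9 G\right)$ ($V{\left(G \right)} = 2 G \left(G + \left(G + 3 \left(5 + G\right)\right) 2\right) = 2 G \left(G + \left(G + \left(15 + 3 G\right)\right) 2\right) = 2 G \left(G + \left(15 + 4 G\right) 2\right) = 2 G \left(G + \left(30 + 8 G\right)\right) = 2 G \left(30 + 9 G\right)$)
$E{\left(152 \right)} - V{\left(l{\left(10 \right)} \right)} = 2 \cdot 152 - 6 \left(-2\right) \left(10 + 3 \left(-2\right)\right) = 304 - 6 \left(-2\right) \left(10 - 6\right) = 304 - 6 \left(-2\right) 4 = 304 - -48 = 304 + 48 = 352$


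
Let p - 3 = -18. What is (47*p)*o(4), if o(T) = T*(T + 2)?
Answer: -16920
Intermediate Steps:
o(T) = T*(2 + T)
p = -15 (p = 3 - 18 = -15)
(47*p)*o(4) = (47*(-15))*(4*(2 + 4)) = -2820*6 = -705*24 = -16920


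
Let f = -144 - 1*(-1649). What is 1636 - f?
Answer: 131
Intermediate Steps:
f = 1505 (f = -144 + 1649 = 1505)
1636 - f = 1636 - 1*1505 = 1636 - 1505 = 131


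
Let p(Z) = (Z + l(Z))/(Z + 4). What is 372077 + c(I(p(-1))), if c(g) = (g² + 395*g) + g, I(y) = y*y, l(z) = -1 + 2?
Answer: 372077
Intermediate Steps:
l(z) = 1
p(Z) = (1 + Z)/(4 + Z) (p(Z) = (Z + 1)/(Z + 4) = (1 + Z)/(4 + Z))
I(y) = y²
c(g) = g² + 396*g
372077 + c(I(p(-1))) = 372077 + ((1 - 1)/(4 - 1))²*(396 + ((1 - 1)/(4 - 1))²) = 372077 + (0/3)²*(396 + (0/3)²) = 372077 + ((⅓)*0)²*(396 + ((⅓)*0)²) = 372077 + 0²*(396 + 0²) = 372077 + 0*(396 + 0) = 372077 + 0*396 = 372077 + 0 = 372077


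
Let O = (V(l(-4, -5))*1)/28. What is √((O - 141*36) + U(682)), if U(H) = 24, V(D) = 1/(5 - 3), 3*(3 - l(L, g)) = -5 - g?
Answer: I*√3960754/28 ≈ 71.077*I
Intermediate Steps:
l(L, g) = 14/3 + g/3 (l(L, g) = 3 - (-5 - g)/3 = 3 + (5/3 + g/3) = 14/3 + g/3)
V(D) = ½ (V(D) = 1/2 = ½)
O = 1/56 (O = ((½)*1)/28 = (½)*(1/28) = 1/56 ≈ 0.017857)
√((O - 141*36) + U(682)) = √((1/56 - 141*36) + 24) = √((1/56 - 5076) + 24) = √(-284255/56 + 24) = √(-282911/56) = I*√3960754/28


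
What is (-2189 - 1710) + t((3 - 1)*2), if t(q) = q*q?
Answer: -3883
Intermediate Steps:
t(q) = q²
(-2189 - 1710) + t((3 - 1)*2) = (-2189 - 1710) + ((3 - 1)*2)² = -3899 + (2*2)² = -3899 + 4² = -3899 + 16 = -3883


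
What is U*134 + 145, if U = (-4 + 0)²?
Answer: 2289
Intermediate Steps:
U = 16 (U = (-4)² = 16)
U*134 + 145 = 16*134 + 145 = 2144 + 145 = 2289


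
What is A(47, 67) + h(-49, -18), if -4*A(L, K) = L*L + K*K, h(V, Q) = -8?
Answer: -3365/2 ≈ -1682.5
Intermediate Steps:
A(L, K) = -K²/4 - L²/4 (A(L, K) = -(L*L + K*K)/4 = -(L² + K²)/4 = -(K² + L²)/4 = -K²/4 - L²/4)
A(47, 67) + h(-49, -18) = (-¼*67² - ¼*47²) - 8 = (-¼*4489 - ¼*2209) - 8 = (-4489/4 - 2209/4) - 8 = -3349/2 - 8 = -3365/2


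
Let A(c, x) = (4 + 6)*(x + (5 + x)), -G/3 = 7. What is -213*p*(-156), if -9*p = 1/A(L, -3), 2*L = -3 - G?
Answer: 1846/5 ≈ 369.20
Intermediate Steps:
G = -21 (G = -3*7 = -21)
L = 9 (L = (-3 - 1*(-21))/2 = (-3 + 21)/2 = (1/2)*18 = 9)
A(c, x) = 50 + 20*x (A(c, x) = 10*(5 + 2*x) = 50 + 20*x)
p = 1/90 (p = -1/(9*(50 + 20*(-3))) = -1/(9*(50 - 60)) = -1/9/(-10) = -1/9*(-1/10) = 1/90 ≈ 0.011111)
-213*p*(-156) = -213*1/90*(-156) = -71/30*(-156) = 1846/5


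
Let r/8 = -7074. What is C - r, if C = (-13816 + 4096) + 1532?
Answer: 48404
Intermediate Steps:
r = -56592 (r = 8*(-7074) = -56592)
C = -8188 (C = -9720 + 1532 = -8188)
C - r = -8188 - 1*(-56592) = -8188 + 56592 = 48404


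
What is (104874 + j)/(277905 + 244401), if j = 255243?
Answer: 40013/58034 ≈ 0.68948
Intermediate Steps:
(104874 + j)/(277905 + 244401) = (104874 + 255243)/(277905 + 244401) = 360117/522306 = 360117*(1/522306) = 40013/58034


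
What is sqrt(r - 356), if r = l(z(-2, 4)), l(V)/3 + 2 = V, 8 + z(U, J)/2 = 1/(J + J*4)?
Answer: I*sqrt(40970)/10 ≈ 20.241*I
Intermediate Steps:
z(U, J) = -16 + 2/(5*J) (z(U, J) = -16 + 2/(J + J*4) = -16 + 2/(J + 4*J) = -16 + 2/((5*J)) = -16 + 2*(1/(5*J)) = -16 + 2/(5*J))
l(V) = -6 + 3*V
r = -537/10 (r = -6 + 3*(-16 + (2/5)/4) = -6 + 3*(-16 + (2/5)*(1/4)) = -6 + 3*(-16 + 1/10) = -6 + 3*(-159/10) = -6 - 477/10 = -537/10 ≈ -53.700)
sqrt(r - 356) = sqrt(-537/10 - 356) = sqrt(-4097/10) = I*sqrt(40970)/10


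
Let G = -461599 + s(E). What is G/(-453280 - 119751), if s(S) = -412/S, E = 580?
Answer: 66931958/83089495 ≈ 0.80554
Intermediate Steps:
G = -66931958/145 (G = -461599 - 412/580 = -461599 - 412*1/580 = -461599 - 103/145 = -66931958/145 ≈ -4.6160e+5)
G/(-453280 - 119751) = -66931958/(145*(-453280 - 119751)) = -66931958/145/(-573031) = -66931958/145*(-1/573031) = 66931958/83089495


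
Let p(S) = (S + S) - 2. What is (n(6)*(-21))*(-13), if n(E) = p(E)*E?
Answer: 16380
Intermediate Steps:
p(S) = -2 + 2*S (p(S) = 2*S - 2 = -2 + 2*S)
n(E) = E*(-2 + 2*E) (n(E) = (-2 + 2*E)*E = E*(-2 + 2*E))
(n(6)*(-21))*(-13) = ((2*6*(-1 + 6))*(-21))*(-13) = ((2*6*5)*(-21))*(-13) = (60*(-21))*(-13) = -1260*(-13) = 16380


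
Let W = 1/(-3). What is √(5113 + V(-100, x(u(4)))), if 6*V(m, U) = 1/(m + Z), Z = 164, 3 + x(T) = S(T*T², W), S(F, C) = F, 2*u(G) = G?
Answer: √11780358/48 ≈ 71.505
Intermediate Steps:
u(G) = G/2
W = -⅓ (W = 1*(-⅓) = -⅓ ≈ -0.33333)
x(T) = -3 + T³ (x(T) = -3 + T*T² = -3 + T³)
V(m, U) = 1/(6*(164 + m)) (V(m, U) = 1/(6*(m + 164)) = 1/(6*(164 + m)))
√(5113 + V(-100, x(u(4)))) = √(5113 + 1/(6*(164 - 100))) = √(5113 + (⅙)/64) = √(5113 + (⅙)*(1/64)) = √(5113 + 1/384) = √(1963393/384) = √11780358/48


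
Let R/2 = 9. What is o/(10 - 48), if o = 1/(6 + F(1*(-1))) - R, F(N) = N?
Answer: 89/190 ≈ 0.46842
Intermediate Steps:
R = 18 (R = 2*9 = 18)
o = -89/5 (o = 1/(6 + 1*(-1)) - 1*18 = 1/(6 - 1) - 18 = 1/5 - 18 = ⅕ - 18 = -89/5 ≈ -17.800)
o/(10 - 48) = -89/5/(10 - 48) = -89/5/(-38) = -1/38*(-89/5) = 89/190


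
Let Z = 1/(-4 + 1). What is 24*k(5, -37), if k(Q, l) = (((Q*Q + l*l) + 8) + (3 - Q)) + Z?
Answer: 33592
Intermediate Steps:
Z = -⅓ (Z = 1/(-3) = -⅓ ≈ -0.33333)
k(Q, l) = 32/3 + Q² + l² - Q (k(Q, l) = (((Q*Q + l*l) + 8) + (3 - Q)) - ⅓ = (((Q² + l²) + 8) + (3 - Q)) - ⅓ = ((8 + Q² + l²) + (3 - Q)) - ⅓ = (11 + Q² + l² - Q) - ⅓ = 32/3 + Q² + l² - Q)
24*k(5, -37) = 24*(32/3 + 5² + (-37)² - 1*5) = 24*(32/3 + 25 + 1369 - 5) = 24*(4199/3) = 33592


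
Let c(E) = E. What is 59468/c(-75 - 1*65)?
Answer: -14867/35 ≈ -424.77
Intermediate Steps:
59468/c(-75 - 1*65) = 59468/(-75 - 1*65) = 59468/(-75 - 65) = 59468/(-140) = 59468*(-1/140) = -14867/35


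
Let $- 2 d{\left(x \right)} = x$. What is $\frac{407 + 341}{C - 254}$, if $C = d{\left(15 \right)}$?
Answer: $- \frac{1496}{523} \approx -2.8604$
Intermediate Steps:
$d{\left(x \right)} = - \frac{x}{2}$
$C = - \frac{15}{2}$ ($C = \left(- \frac{1}{2}\right) 15 = - \frac{15}{2} \approx -7.5$)
$\frac{407 + 341}{C - 254} = \frac{407 + 341}{- \frac{15}{2} - 254} = \frac{748}{- \frac{523}{2}} = 748 \left(- \frac{2}{523}\right) = - \frac{1496}{523}$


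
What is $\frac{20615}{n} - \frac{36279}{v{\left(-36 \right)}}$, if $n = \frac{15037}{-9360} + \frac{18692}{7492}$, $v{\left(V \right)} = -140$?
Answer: $\frac{7308867410163}{311499580} \approx 23464.0$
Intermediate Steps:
$n = \frac{15574979}{17531280}$ ($n = 15037 \left(- \frac{1}{9360}\right) + 18692 \cdot \frac{1}{7492} = - \frac{15037}{9360} + \frac{4673}{1873} = \frac{15574979}{17531280} \approx 0.88841$)
$\frac{20615}{n} - \frac{36279}{v{\left(-36 \right)}} = \frac{20615}{\frac{15574979}{17531280}} - \frac{36279}{-140} = 20615 \cdot \frac{17531280}{15574979} - - \frac{36279}{140} = \frac{51629619600}{2224997} + \frac{36279}{140} = \frac{7308867410163}{311499580}$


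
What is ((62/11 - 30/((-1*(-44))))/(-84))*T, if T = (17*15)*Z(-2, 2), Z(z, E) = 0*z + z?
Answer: 9265/308 ≈ 30.081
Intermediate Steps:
Z(z, E) = z (Z(z, E) = 0 + z = z)
T = -510 (T = (17*15)*(-2) = 255*(-2) = -510)
((62/11 - 30/((-1*(-44))))/(-84))*T = ((62/11 - 30/((-1*(-44))))/(-84))*(-510) = ((62*(1/11) - 30/44)*(-1/84))*(-510) = ((62/11 - 30*1/44)*(-1/84))*(-510) = ((62/11 - 15/22)*(-1/84))*(-510) = ((109/22)*(-1/84))*(-510) = -109/1848*(-510) = 9265/308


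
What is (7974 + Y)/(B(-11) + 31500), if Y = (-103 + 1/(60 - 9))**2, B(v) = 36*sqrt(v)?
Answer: 21141696625/35845546248 - 24161939*I*sqrt(11)/35845546248 ≈ 0.5898 - 0.0022356*I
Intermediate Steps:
Y = 27583504/2601 (Y = (-103 + 1/51)**2 = (-5252/51)**2 = 27583504/2601 ≈ 10605.)
(7974 + Y)/(B(-11) + 31500) = (7974 + 27583504/2601)/(36*sqrt(-11) + 31500) = 48323878/(2601*(36*(I*sqrt(11)) + 31500)) = 48323878/(2601*(36*I*sqrt(11) + 31500)) = 48323878/(2601*(31500 + 36*I*sqrt(11)))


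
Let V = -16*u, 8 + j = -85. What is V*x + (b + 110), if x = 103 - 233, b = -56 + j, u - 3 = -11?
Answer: -16679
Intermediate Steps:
j = -93 (j = -8 - 85 = -93)
u = -8 (u = 3 - 11 = -8)
V = 128 (V = -16*(-8) = 128)
b = -149 (b = -56 - 93 = -149)
x = -130
V*x + (b + 110) = 128*(-130) + (-149 + 110) = -16640 - 39 = -16679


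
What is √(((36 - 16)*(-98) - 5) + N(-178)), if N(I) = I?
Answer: I*√2143 ≈ 46.293*I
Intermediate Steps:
√(((36 - 16)*(-98) - 5) + N(-178)) = √(((36 - 16)*(-98) - 5) - 178) = √((20*(-98) - 5) - 178) = √((-1960 - 5) - 178) = √(-1965 - 178) = √(-2143) = I*√2143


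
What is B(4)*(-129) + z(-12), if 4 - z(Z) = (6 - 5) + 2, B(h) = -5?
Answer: 646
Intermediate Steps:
z(Z) = 1 (z(Z) = 4 - ((6 - 5) + 2) = 4 - (1 + 2) = 4 - 1*3 = 4 - 3 = 1)
B(4)*(-129) + z(-12) = -5*(-129) + 1 = 645 + 1 = 646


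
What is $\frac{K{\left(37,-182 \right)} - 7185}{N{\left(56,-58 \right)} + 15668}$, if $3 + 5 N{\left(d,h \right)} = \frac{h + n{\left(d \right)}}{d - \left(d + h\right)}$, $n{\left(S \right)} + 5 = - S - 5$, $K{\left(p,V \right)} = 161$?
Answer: $- \frac{1018480}{2271711} \approx -0.44833$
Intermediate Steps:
$n{\left(S \right)} = -10 - S$ ($n{\left(S \right)} = -5 - \left(5 + S\right) = -10 - S$)
$N{\left(d,h \right)} = - \frac{3}{5} - \frac{-10 + h - d}{5 h}$ ($N{\left(d,h \right)} = - \frac{3}{5} + \frac{\left(h - \left(10 + d\right)\right) \frac{1}{d - \left(d + h\right)}}{5} = - \frac{3}{5} + \frac{\left(-10 + h - d\right) \frac{1}{d - \left(d + h\right)}}{5} = - \frac{3}{5} + \frac{\left(-10 + h - d\right) \frac{1}{\left(-1\right) h}}{5} = - \frac{3}{5} + \frac{\left(-10 + h - d\right) \left(- \frac{1}{h}\right)}{5} = - \frac{3}{5} + \frac{\left(-1\right) \frac{1}{h} \left(-10 + h - d\right)}{5} = - \frac{3}{5} - \frac{-10 + h - d}{5 h}$)
$\frac{K{\left(37,-182 \right)} - 7185}{N{\left(56,-58 \right)} + 15668} = \frac{161 - 7185}{\frac{10 + 56 - -232}{5 \left(-58\right)} + 15668} = - \frac{7024}{\frac{1}{5} \left(- \frac{1}{58}\right) \left(10 + 56 + 232\right) + 15668} = - \frac{7024}{\frac{1}{5} \left(- \frac{1}{58}\right) 298 + 15668} = - \frac{7024}{- \frac{149}{145} + 15668} = - \frac{7024}{\frac{2271711}{145}} = \left(-7024\right) \frac{145}{2271711} = - \frac{1018480}{2271711}$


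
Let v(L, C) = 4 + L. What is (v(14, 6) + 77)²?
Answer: 9025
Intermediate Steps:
(v(14, 6) + 77)² = ((4 + 14) + 77)² = (18 + 77)² = 95² = 9025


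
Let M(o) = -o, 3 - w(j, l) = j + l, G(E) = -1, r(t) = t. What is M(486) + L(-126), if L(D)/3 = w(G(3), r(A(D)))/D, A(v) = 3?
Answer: -20413/42 ≈ -486.02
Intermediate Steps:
w(j, l) = 3 - j - l (w(j, l) = 3 - (j + l) = 3 + (-j - l) = 3 - j - l)
L(D) = 3/D (L(D) = 3*((3 - 1*(-1) - 1*3)/D) = 3*((3 + 1 - 3)/D) = 3*(1/D) = 3/D)
M(486) + L(-126) = -1*486 + 3/(-126) = -486 + 3*(-1/126) = -486 - 1/42 = -20413/42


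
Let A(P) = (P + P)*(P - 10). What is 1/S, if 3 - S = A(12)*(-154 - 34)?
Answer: 1/9027 ≈ 0.00011078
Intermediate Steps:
A(P) = 2*P*(-10 + P) (A(P) = (2*P)*(-10 + P) = 2*P*(-10 + P))
S = 9027 (S = 3 - 2*12*(-10 + 12)*(-154 - 34) = 3 - 2*12*2*(-188) = 3 - 48*(-188) = 3 - 1*(-9024) = 3 + 9024 = 9027)
1/S = 1/9027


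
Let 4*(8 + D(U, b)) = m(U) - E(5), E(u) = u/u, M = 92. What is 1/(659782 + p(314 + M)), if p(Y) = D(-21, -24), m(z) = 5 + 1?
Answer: 4/2639101 ≈ 1.5157e-6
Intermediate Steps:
m(z) = 6
E(u) = 1
D(U, b) = -27/4 (D(U, b) = -8 + (6 - 1*1)/4 = -8 + (6 - 1)/4 = -8 + (¼)*5 = -8 + 5/4 = -27/4)
p(Y) = -27/4
1/(659782 + p(314 + M)) = 1/(659782 - 27/4) = 1/(2639101/4) = 4/2639101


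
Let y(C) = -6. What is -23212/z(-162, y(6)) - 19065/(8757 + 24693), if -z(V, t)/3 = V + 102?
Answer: -2599577/20070 ≈ -129.53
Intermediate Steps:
z(V, t) = -306 - 3*V (z(V, t) = -3*(V + 102) = -3*(102 + V) = -306 - 3*V)
-23212/z(-162, y(6)) - 19065/(8757 + 24693) = -23212/(-306 - 3*(-162)) - 19065/(8757 + 24693) = -23212/(-306 + 486) - 19065/33450 = -23212/180 - 19065*1/33450 = -23212*1/180 - 1271/2230 = -5803/45 - 1271/2230 = -2599577/20070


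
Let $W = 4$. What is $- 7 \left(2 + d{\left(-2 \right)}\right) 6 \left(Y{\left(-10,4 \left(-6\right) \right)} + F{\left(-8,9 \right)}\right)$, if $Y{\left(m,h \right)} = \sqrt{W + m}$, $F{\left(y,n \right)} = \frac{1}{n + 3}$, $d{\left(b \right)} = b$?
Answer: $0$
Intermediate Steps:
$F{\left(y,n \right)} = \frac{1}{3 + n}$
$Y{\left(m,h \right)} = \sqrt{4 + m}$
$- 7 \left(2 + d{\left(-2 \right)}\right) 6 \left(Y{\left(-10,4 \left(-6\right) \right)} + F{\left(-8,9 \right)}\right) = - 7 \left(2 - 2\right) 6 \left(\sqrt{4 - 10} + \frac{1}{3 + 9}\right) = - 7 \cdot 0 \cdot 6 \left(\sqrt{-6} + \frac{1}{12}\right) = \left(-7\right) 0 \left(i \sqrt{6} + \frac{1}{12}\right) = 0 \left(\frac{1}{12} + i \sqrt{6}\right) = 0$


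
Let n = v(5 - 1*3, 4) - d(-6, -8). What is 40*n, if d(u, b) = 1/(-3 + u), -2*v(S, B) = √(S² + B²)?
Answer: 40/9 - 40*√5 ≈ -84.998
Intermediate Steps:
v(S, B) = -√(B² + S²)/2 (v(S, B) = -√(S² + B²)/2 = -√(B² + S²)/2)
n = ⅑ - √5 (n = -√(4² + (5 - 1*3)²)/2 - 1/(-3 - 6) = -√(16 + (5 - 3)²)/2 - 1/(-9) = -√(16 + 2²)/2 - 1*(-⅑) = -√(16 + 4)/2 + ⅑ = -√5 + ⅑ = ⅑ - √5 ≈ -2.1250)
40*n = 40*(⅑ - √5) = 40/9 - 40*√5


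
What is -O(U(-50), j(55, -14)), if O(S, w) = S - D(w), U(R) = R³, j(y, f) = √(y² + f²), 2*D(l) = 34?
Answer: 125017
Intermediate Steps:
D(l) = 17 (D(l) = (½)*34 = 17)
j(y, f) = √(f² + y²)
O(S, w) = -17 + S (O(S, w) = S - 1*17 = S - 17 = -17 + S)
-O(U(-50), j(55, -14)) = -(-17 + (-50)³) = -(-17 - 125000) = -1*(-125017) = 125017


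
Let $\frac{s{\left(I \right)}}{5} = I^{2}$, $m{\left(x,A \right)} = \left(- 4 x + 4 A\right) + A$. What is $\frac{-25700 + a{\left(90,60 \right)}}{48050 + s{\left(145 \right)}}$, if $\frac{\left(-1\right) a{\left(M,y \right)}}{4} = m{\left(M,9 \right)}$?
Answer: $- \frac{4888}{30635} \approx -0.15956$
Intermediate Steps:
$m{\left(x,A \right)} = - 4 x + 5 A$
$a{\left(M,y \right)} = -180 + 16 M$ ($a{\left(M,y \right)} = - 4 \left(- 4 M + 5 \cdot 9\right) = - 4 \left(- 4 M + 45\right) = - 4 \left(45 - 4 M\right) = -180 + 16 M$)
$s{\left(I \right)} = 5 I^{2}$
$\frac{-25700 + a{\left(90,60 \right)}}{48050 + s{\left(145 \right)}} = \frac{-25700 + \left(-180 + 16 \cdot 90\right)}{48050 + 5 \cdot 145^{2}} = \frac{-25700 + \left(-180 + 1440\right)}{48050 + 5 \cdot 21025} = \frac{-25700 + 1260}{48050 + 105125} = - \frac{24440}{153175} = \left(-24440\right) \frac{1}{153175} = - \frac{4888}{30635}$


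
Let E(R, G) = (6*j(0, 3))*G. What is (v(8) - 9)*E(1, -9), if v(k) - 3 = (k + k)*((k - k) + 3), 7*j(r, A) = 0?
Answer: 0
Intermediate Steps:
j(r, A) = 0 (j(r, A) = (1/7)*0 = 0)
E(R, G) = 0 (E(R, G) = (6*0)*G = 0*G = 0)
v(k) = 3 + 6*k (v(k) = 3 + (k + k)*((k - k) + 3) = 3 + (2*k)*(0 + 3) = 3 + (2*k)*3 = 3 + 6*k)
(v(8) - 9)*E(1, -9) = ((3 + 6*8) - 9)*0 = ((3 + 48) - 9)*0 = (51 - 9)*0 = 42*0 = 0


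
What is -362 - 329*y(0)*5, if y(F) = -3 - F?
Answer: 4573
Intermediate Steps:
-362 - 329*y(0)*5 = -362 - 329*(-3 - 1*0)*5 = -362 - 329*(-3 + 0)*5 = -362 - (-987)*5 = -362 - 329*(-15) = -362 + 4935 = 4573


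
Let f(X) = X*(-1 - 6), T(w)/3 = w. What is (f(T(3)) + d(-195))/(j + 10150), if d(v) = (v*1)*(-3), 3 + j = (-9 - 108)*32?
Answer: 522/6403 ≈ 0.081524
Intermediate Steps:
T(w) = 3*w
f(X) = -7*X (f(X) = X*(-7) = -7*X)
j = -3747 (j = -3 + (-9 - 108)*32 = -3 - 117*32 = -3 - 3744 = -3747)
d(v) = -3*v (d(v) = v*(-3) = -3*v)
(f(T(3)) + d(-195))/(j + 10150) = (-21*3 - 3*(-195))/(-3747 + 10150) = (-7*9 + 585)/6403 = (-63 + 585)*(1/6403) = 522*(1/6403) = 522/6403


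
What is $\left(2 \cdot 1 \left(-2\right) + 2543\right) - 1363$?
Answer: $1176$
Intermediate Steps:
$\left(2 \cdot 1 \left(-2\right) + 2543\right) - 1363 = \left(2 \left(-2\right) + 2543\right) - 1363 = \left(-4 + 2543\right) - 1363 = 2539 - 1363 = 1176$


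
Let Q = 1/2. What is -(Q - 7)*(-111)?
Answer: -1443/2 ≈ -721.50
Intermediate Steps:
Q = ½ ≈ 0.50000
-(Q - 7)*(-111) = -(½ - 7)*(-111) = -1*(-13/2)*(-111) = (13/2)*(-111) = -1443/2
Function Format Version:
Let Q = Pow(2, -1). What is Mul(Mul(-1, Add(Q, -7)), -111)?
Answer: Rational(-1443, 2) ≈ -721.50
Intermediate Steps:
Q = Rational(1, 2) ≈ 0.50000
Mul(Mul(-1, Add(Q, -7)), -111) = Mul(Mul(-1, Add(Rational(1, 2), -7)), -111) = Mul(Mul(-1, Rational(-13, 2)), -111) = Mul(Rational(13, 2), -111) = Rational(-1443, 2)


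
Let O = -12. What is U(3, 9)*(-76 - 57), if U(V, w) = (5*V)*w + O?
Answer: -16359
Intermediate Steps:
U(V, w) = -12 + 5*V*w (U(V, w) = (5*V)*w - 12 = 5*V*w - 12 = -12 + 5*V*w)
U(3, 9)*(-76 - 57) = (-12 + 5*3*9)*(-76 - 57) = (-12 + 135)*(-133) = 123*(-133) = -16359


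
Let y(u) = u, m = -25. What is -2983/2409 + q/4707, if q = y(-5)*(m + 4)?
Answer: -510668/419969 ≈ -1.2160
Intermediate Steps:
q = 105 (q = -5*(-25 + 4) = -5*(-21) = 105)
-2983/2409 + q/4707 = -2983/2409 + 105/4707 = -2983*1/2409 + 105*(1/4707) = -2983/2409 + 35/1569 = -510668/419969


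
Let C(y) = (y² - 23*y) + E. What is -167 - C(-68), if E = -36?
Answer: -6319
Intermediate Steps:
C(y) = -36 + y² - 23*y (C(y) = (y² - 23*y) - 36 = -36 + y² - 23*y)
-167 - C(-68) = -167 - (-36 + (-68)² - 23*(-68)) = -167 - (-36 + 4624 + 1564) = -167 - 1*6152 = -167 - 6152 = -6319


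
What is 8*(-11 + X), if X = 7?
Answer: -32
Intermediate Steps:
8*(-11 + X) = 8*(-11 + 7) = 8*(-4) = -32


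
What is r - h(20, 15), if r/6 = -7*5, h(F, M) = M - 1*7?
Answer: -218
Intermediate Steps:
h(F, M) = -7 + M (h(F, M) = M - 7 = -7 + M)
r = -210 (r = 6*(-7*5) = 6*(-35) = -210)
r - h(20, 15) = -210 - (-7 + 15) = -210 - 1*8 = -210 - 8 = -218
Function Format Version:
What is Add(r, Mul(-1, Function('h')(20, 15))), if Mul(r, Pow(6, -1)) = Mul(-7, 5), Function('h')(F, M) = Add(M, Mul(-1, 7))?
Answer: -218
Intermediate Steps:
Function('h')(F, M) = Add(-7, M) (Function('h')(F, M) = Add(M, -7) = Add(-7, M))
r = -210 (r = Mul(6, Mul(-7, 5)) = Mul(6, -35) = -210)
Add(r, Mul(-1, Function('h')(20, 15))) = Add(-210, Mul(-1, Add(-7, 15))) = Add(-210, Mul(-1, 8)) = Add(-210, -8) = -218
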